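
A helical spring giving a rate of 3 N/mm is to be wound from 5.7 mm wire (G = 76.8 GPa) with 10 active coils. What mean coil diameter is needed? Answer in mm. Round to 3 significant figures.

69.6 mm

D = (Gd⁴/(8N_a·k))^(1/3) = (76.8×10³·5.7⁴/(8·10·3))^(1/3)
  = (337792)^(1/3) = 69.6439 mm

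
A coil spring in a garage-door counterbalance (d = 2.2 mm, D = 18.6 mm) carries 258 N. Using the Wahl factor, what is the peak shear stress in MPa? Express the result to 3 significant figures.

1350 MPa

Spring index C = D/d = 18.6/2.2 = 8.4545
K_W = (4C−1)/(4C−4) + 0.615/C = 32.818/29.818 + 0.0727 = 1.1734
τ₀ = 8FD/(πd³) = 8·258·18.6/(π·2.2³) = 38390.4/33.452 = 1147.6 MPa
τ_max = K·τ₀ = 1.1734 × 1147.6 = 1346.6 MPa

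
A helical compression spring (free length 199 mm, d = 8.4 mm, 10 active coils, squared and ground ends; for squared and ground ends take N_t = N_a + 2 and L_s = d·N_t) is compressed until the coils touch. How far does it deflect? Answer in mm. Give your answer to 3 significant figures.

98.2 mm

N_t = 12; L_s = 8.4·12 = 100.8 mm
δ_solid = L₀ − L_s = 199 − 100.8 = 98.2 mm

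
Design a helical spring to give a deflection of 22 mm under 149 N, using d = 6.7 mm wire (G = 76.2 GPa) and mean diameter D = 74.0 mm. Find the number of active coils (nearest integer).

Required rate k = F/δ = 149/22 = 6.7727 N/mm
N_a = Gd⁴/(8D³k) = (76.2×10³ × 6.7⁴)/(8 × 74.0³ × 6.7727)
    = 1.53552e+08 / 2.19558e+07 = 6.994 → 7 coils

7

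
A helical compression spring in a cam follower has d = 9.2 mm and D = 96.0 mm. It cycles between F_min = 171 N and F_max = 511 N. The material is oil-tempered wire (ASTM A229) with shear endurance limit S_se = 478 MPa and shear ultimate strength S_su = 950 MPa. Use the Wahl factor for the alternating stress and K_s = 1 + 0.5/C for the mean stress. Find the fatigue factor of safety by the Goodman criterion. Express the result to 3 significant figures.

C = D/d = 96.0/9.2 = 10.4348; K_W = (4C−1)/(4C−4)+0.615/C = 1.1384; K_s = 1+0.5/C = 1.0479
F_a = (F_max−F_min)/2 = 170 N; F_m = (F_max+F_min)/2 = 341 N
τ_a = K_W·8F_aD/(πd³) = 1.1384 × 53.37 = 60.758 MPa
τ_m = K_s·8F_mD/(πd³) = 1.0479 × 107.05 = 112.18 MPa
Goodman: 1/n_f = τ_a/S_se + τ_m/S_su = 60.758/478 + 112.18/950 = 0.12711 + 0.11809 = 0.2452
n_f = 1/0.2452 = 4.078

4.08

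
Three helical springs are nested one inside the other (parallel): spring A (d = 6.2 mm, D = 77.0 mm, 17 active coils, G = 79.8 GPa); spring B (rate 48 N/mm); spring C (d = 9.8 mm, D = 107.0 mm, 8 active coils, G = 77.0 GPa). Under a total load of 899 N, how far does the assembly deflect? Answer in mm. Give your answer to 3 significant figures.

15.2 mm

k_A = Gd⁴/(8D³N_a) = (79.8×10³)(6.2⁴)/(8·77.0³·17) = 1.8991 N/mm
k_C = Gd⁴/(8D³N_a) = (77.0×10³)(9.8⁴)/(8·107.0³·8) = 9.0587 N/mm
Parallel: k_eq = 1.8991 + 48 + 9.0587 = 58.958 N/mm
δ = F/k_eq = 899/58.958 = 15.248 mm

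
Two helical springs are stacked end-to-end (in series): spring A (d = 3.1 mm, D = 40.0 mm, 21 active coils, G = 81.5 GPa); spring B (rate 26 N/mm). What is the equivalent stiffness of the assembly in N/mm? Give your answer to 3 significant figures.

k_A = Gd⁴/(8D³N_a) = (81.5×10³)(3.1⁴)/(8·40.0³·21) = 0.70003 N/mm
Series: 1/k_eq = 1/0.70003 + 1/26 = 1.467; k_eq = 0.68167 N/mm

0.682 N/mm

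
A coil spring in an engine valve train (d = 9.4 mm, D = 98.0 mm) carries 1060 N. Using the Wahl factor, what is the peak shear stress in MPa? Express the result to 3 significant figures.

Spring index C = D/d = 98.0/9.4 = 10.4255
K_W = (4C−1)/(4C−4) + 0.615/C = 40.702/37.702 + 0.0590 = 1.1386
τ₀ = 8FD/(πd³) = 8·1060·98.0/(π·9.4³) = 831040/2609.4 = 318.48 MPa
τ_max = K·τ₀ = 1.1386 × 318.48 = 362.61 MPa

363 MPa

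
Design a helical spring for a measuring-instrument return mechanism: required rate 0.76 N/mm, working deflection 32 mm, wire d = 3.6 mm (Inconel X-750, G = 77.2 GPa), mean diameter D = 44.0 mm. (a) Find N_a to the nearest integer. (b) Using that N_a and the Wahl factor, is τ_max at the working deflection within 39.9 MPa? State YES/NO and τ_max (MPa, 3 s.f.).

(a) 25 coils; (b) NO, τ_max = 65.3 MPa

N_a = Gd⁴/(8D³k) = (77.2×10³)(3.6⁴)/(8·44.0³·0.76) = 25.04 → N_a = 25
Actual rate k = Gd⁴/(8D³·25) = 0.7611 N/mm
Working load F = kδ = 0.7611·32 = 24.355 N
C = 44.0/3.6 = 12.2222; K_W = (4C−1)/(4C−4)+0.615/C = 1.1171
τ_max = K_W·8FD/(πd³) = 1.1171·58.489 = 65.341 MPa
τ_max > 39.9 MPa → exceeds allowable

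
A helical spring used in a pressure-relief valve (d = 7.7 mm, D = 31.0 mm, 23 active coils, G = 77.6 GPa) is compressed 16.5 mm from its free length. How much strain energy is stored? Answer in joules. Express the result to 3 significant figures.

6.77 J

k = Gd⁴/(8D³N_a) = (77.6×10³)(7.7⁴)/(8·31.0³·23) = 49.765 N/mm
U = ½kδ² = 0.5 × 49.765 × 16.5² = 6774.2 N·mm = 6.7742 J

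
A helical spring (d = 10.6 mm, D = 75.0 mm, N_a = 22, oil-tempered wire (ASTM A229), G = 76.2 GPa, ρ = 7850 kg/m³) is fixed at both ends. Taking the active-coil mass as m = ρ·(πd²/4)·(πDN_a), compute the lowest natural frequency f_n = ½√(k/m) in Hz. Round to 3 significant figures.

k = Gd⁴/(8D³N_a) = (76.2×10³)(10.6⁴)/(8·75.0³·22) = 12.956 N/mm = 12956 N/m
Wire length L = πDN_a = π·75.0·22 = 5183.6 mm
m = ρ·(πd²/4)·L = 7850 × 88.247×10⁻⁶ m² × 5.1836 m = 3.5909 kg
f_n = ½√(k/m) = 0.5·√(12956/3.5909) = 0.5·√(3608.1) = 30.034 Hz

30.0 Hz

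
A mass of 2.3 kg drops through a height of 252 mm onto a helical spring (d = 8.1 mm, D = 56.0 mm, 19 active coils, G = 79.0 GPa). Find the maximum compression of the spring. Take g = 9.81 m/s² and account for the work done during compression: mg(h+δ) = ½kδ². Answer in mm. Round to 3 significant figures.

31.7 mm

k = Gd⁴/(8D³N_a) = (79.0×10³)(8.1⁴)/(8·56.0³·19) = 12.74 N/mm
W = mg = 2.3 × 9.81 = 22.563 N
½kδ² − Wδ − Wh = 0 → δ = (W + √(W² + 2kWh))/k
δ = (22.563 + √(509.09 + 144873))/12.74 = (22.563 + 381.29)/12.74 = 31.7 mm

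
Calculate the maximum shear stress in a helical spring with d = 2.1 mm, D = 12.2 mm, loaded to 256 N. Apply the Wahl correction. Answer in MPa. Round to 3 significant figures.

1080 MPa

Spring index C = D/d = 12.2/2.1 = 5.8095
K_W = (4C−1)/(4C−4) + 0.615/C = 22.238/19.238 + 0.1059 = 1.2618
τ₀ = 8FD/(πd³) = 8·256·12.2/(π·2.1³) = 24985.6/29.094 = 858.78 MPa
τ_max = K·τ₀ = 1.2618 × 858.78 = 1083.6 MPa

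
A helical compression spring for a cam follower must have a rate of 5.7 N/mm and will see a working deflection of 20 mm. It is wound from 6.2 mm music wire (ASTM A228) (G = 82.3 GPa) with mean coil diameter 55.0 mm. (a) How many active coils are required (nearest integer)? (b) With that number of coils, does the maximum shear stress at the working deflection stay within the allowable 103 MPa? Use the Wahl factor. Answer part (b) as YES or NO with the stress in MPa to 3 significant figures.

N_a = Gd⁴/(8D³k) = (82.3×10³)(6.2⁴)/(8·55.0³·5.7) = 16.03 → N_a = 16
Actual rate k = Gd⁴/(8D³·16) = 5.7104 N/mm
Working load F = kδ = 5.7104·20 = 114.21 N
C = 55.0/6.2 = 8.8710; K_W = (4C−1)/(4C−4)+0.615/C = 1.1646
τ_max = K_W·8FD/(πd³) = 1.1646·67.116 = 78.164 MPa
τ_max ≤ 103 MPa → acceptable

(a) 16 coils; (b) YES, τ_max = 78.2 MPa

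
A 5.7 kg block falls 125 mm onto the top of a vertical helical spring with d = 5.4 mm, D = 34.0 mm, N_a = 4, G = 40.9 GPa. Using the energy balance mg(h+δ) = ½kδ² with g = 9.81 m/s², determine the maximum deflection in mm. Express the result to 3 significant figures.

k = Gd⁴/(8D³N_a) = (40.9×10³)(5.4⁴)/(8·34.0³·4) = 27.651 N/mm
W = mg = 5.7 × 9.81 = 55.917 N
½kδ² − Wδ − Wh = 0 → δ = (W + √(W² + 2kWh))/k
δ = (55.917 + √(3126.7 + 386541))/27.651 = (55.917 + 624.23)/27.651 = 24.598 mm

24.6 mm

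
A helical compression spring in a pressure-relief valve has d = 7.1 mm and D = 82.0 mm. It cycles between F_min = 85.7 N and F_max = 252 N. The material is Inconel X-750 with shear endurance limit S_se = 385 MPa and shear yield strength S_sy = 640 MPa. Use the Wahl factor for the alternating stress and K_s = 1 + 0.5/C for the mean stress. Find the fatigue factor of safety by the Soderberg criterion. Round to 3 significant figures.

3.31

C = D/d = 82.0/7.1 = 11.5493; K_W = (4C−1)/(4C−4)+0.615/C = 1.1243; K_s = 1+0.5/C = 1.0433
F_a = (F_max−F_min)/2 = 83.15 N; F_m = (F_max+F_min)/2 = 168.85 N
τ_a = K_W·8F_aD/(πd³) = 1.1243 × 48.511 = 54.543 MPa
τ_m = K_s·8F_mD/(πd³) = 1.0433 × 98.51 = 102.77 MPa
Soderberg: 1/n_f = τ_a/S_se + τ_m/S_sy = 54.543/385 + 102.77/640 = 0.14167 + 0.16059 = 0.30226
n_f = 1/0.30226 = 3.308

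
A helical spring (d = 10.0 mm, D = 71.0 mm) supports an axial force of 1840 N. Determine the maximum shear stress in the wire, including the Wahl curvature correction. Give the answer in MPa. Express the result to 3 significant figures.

Spring index C = D/d = 71.0/10.0 = 7.1000
K_W = (4C−1)/(4C−4) + 0.615/C = 27.400/24.400 + 0.0866 = 1.2096
τ₀ = 8FD/(πd³) = 8·1840·71.0/(π·10.0³) = 1.04512e+06/3141.6 = 332.67 MPa
τ_max = K·τ₀ = 1.2096 × 332.67 = 402.39 MPa

402 MPa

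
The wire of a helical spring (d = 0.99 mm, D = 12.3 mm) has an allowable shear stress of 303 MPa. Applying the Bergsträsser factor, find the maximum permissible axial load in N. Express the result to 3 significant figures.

C = D/d = 12.3/0.99 = 12.4242
K_B = (4C+2)/(4C−3) = 51.697/46.697 = 1.1071
τ_max = K·8FD/(πd³) → F_max = τ_allow·πd³/(8DK)
F_max = 303·π·0.99³/(8·12.3·1.1071) = 923.63/108.94 = 8.4786 N

8.48 N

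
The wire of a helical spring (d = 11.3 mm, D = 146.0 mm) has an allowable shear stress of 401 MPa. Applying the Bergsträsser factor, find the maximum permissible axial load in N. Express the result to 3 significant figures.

1410 N

C = D/d = 146.0/11.3 = 12.9204
K_B = (4C+2)/(4C−3) = 53.681/48.681 = 1.1027
τ_max = K·8FD/(πd³) → F_max = τ_allow·πd³/(8DK)
F_max = 401·π·11.3³/(8·146.0·1.1027) = 1.8177e+06/1288 = 1411.3 N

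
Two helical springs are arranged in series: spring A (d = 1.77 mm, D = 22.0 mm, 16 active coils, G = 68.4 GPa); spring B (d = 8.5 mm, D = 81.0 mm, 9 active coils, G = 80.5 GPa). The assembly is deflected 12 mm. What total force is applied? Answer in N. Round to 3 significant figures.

5.66 N

k_A = Gd⁴/(8D³N_a) = (68.4×10³)(1.77⁴)/(8·22.0³·16) = 0.49257 N/mm
k_B = Gd⁴/(8D³N_a) = (80.5×10³)(8.5⁴)/(8·81.0³·9) = 10.982 N/mm
Series: 1/k_eq = 1/0.49257 + 1/10.982 = 2.1212; k_eq = 0.47143 N/mm
F = k_eq·δ = 0.47143·12 = 5.6571 N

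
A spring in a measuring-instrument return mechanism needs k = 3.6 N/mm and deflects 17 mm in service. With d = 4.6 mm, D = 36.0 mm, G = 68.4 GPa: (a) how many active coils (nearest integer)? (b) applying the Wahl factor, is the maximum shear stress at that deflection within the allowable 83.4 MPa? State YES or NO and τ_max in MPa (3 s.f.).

(a) 23 coils; (b) YES, τ_max = 67.9 MPa

N_a = Gd⁴/(8D³k) = (68.4×10³)(4.6⁴)/(8·36.0³·3.6) = 22.79 → N_a = 23
Actual rate k = Gd⁴/(8D³·23) = 3.5675 N/mm
Working load F = kδ = 3.5675·17 = 60.647 N
C = 36.0/4.6 = 7.8261; K_W = (4C−1)/(4C−4)+0.615/C = 1.1885
τ_max = K_W·8FD/(πd³) = 1.1885·57.119 = 67.883 MPa
τ_max ≤ 83.4 MPa → acceptable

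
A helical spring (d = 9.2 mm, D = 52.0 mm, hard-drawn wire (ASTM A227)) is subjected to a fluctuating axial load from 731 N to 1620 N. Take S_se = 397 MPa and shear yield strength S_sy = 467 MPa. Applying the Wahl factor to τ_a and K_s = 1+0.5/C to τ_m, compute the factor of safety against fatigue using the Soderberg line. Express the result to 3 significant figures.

C = D/d = 52.0/9.2 = 5.6522; K_W = (4C−1)/(4C−4)+0.615/C = 1.2700; K_s = 1+0.5/C = 1.0885
F_a = (F_max−F_min)/2 = 444.5 N; F_m = (F_max+F_min)/2 = 1175.5 N
τ_a = K_W·8F_aD/(πd³) = 1.2700 × 75.588 = 95.998 MPa
τ_m = K_s·8F_mD/(πd³) = 1.0885 × 199.9 = 217.58 MPa
Soderberg: 1/n_f = τ_a/S_se + τ_m/S_sy = 95.998/397 + 217.58/467 = 0.24181 + 0.46591 = 0.70772
n_f = 1/0.70772 = 1.413

1.41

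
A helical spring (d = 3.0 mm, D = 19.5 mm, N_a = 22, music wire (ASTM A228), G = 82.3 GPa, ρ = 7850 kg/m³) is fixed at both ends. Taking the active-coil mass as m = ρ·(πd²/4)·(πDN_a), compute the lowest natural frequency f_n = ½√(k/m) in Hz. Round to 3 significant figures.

k = Gd⁴/(8D³N_a) = (82.3×10³)(3.0⁴)/(8·19.5³·22) = 5.1082 N/mm = 5108.2 N/m
Wire length L = πDN_a = π·19.5·22 = 1347.7 mm
m = ρ·(πd²/4)·L = 7850 × 7.0686×10⁻⁶ m² × 1.3477 m = 0.074784 kg
f_n = ½√(k/m) = 0.5·√(5108.2/0.074784) = 0.5·√(68306) = 130.68 Hz

131 Hz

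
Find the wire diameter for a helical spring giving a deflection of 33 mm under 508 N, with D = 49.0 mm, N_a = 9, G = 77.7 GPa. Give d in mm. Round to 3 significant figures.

Required rate k = F/δ = 508/33 = 15.394 N/mm
d = (8D³N_a·k / G)^(1/4) = (8·49.0³·9·15.394 / (77.7×10³))^0.25
  = (1678.2)^0.25 = 6.4005 mm

6.40 mm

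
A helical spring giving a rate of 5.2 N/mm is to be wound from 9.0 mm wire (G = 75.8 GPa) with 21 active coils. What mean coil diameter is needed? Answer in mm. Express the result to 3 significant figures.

D = (Gd⁴/(8N_a·k))^(1/3) = (75.8×10³·9.0⁴/(8·21·5.2))^(1/3)
  = (569281)^(1/3) = 82.8786 mm

82.9 mm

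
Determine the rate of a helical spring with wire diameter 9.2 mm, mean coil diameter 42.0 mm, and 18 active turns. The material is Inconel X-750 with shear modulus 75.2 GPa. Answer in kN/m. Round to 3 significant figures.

50.5 kN/m

k = Gd⁴/(8D³N_a) = (75.2×10³ × 9.2⁴) / (8 × 42.0³ × 18)
  = 5.38728e+08 / 1.06687e+07 = 50.496 N/mm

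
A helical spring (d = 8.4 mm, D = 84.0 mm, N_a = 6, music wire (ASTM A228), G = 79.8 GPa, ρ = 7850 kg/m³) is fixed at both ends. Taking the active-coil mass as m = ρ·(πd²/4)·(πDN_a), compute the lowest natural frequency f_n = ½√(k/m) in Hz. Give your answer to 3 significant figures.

k = Gd⁴/(8D³N_a) = (79.8×10³)(8.4⁴)/(8·84.0³·6) = 13.965 N/mm = 13965 N/m
Wire length L = πDN_a = π·84.0·6 = 1583.4 mm
m = ρ·(πd²/4)·L = 7850 × 55.418×10⁻⁶ m² × 1.5834 m = 0.68881 kg
f_n = ½√(k/m) = 0.5·√(13965/0.68881) = 0.5·√(20274) = 71.194 Hz

71.2 Hz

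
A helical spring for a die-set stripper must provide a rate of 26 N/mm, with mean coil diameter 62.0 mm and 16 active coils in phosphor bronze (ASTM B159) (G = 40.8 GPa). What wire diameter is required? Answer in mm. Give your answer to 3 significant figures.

11.8 mm

d = (8D³N_a·k / G)^(1/4) = (8·62.0³·16·26 / (40.8×10³))^0.25
  = (19440)^0.25 = 11.8080 mm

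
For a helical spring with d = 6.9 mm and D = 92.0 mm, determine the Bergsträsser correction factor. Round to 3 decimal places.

C = D/d = 92.0/6.9 = 13.3333
K_B = (4C+2)/(4C−3) = 55.333/50.333 = 1.0993

1.099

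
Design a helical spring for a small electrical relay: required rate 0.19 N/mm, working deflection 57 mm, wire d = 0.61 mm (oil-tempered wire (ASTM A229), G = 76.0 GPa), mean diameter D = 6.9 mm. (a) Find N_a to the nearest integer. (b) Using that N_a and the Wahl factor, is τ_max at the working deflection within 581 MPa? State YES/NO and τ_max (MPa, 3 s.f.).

(a) 21 coils; (b) NO, τ_max = 948 MPa

N_a = Gd⁴/(8D³k) = (76.0×10³)(0.61⁴)/(8·6.9³·0.19) = 21.07 → N_a = 21
Actual rate k = Gd⁴/(8D³·21) = 0.19067 N/mm
Working load F = kδ = 0.19067·57 = 10.868 N
C = 6.9/0.61 = 11.3115; K_W = (4C−1)/(4C−4)+0.615/C = 1.1271
τ_max = K_W·8FD/(πd³) = 1.1271·841.3 = 948.23 MPa
τ_max > 581 MPa → exceeds allowable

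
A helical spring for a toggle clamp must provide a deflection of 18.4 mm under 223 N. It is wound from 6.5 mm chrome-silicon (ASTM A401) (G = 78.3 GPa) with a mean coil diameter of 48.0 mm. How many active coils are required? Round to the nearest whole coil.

13

Required rate k = F/δ = 223/18.4 = 12.12 N/mm
N_a = Gd⁴/(8D³k) = (78.3×10³ × 6.5⁴)/(8 × 48.0³ × 12.12)
    = 1.3977e+08 / 1.07226e+07 = 13.04 → 13 coils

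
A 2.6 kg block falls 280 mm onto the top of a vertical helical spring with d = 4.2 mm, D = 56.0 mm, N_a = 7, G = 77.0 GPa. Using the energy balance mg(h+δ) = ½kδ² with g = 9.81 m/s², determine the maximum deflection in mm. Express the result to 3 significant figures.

k = Gd⁴/(8D³N_a) = (77.0×10³)(4.2⁴)/(8·56.0³·7) = 2.4363 N/mm
W = mg = 2.6 × 9.81 = 25.506 N
½kδ² − Wδ − Wh = 0 → δ = (W + √(W² + 2kWh))/k
δ = (25.506 + √(650.56 + 34799))/2.4363 = (25.506 + 188.28)/2.4363 = 87.749 mm

87.7 mm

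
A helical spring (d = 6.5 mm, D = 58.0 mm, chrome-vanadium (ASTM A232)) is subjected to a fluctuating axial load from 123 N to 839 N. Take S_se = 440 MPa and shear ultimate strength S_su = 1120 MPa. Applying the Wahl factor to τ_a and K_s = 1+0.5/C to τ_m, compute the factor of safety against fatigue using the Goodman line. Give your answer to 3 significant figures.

C = D/d = 58.0/6.5 = 8.9231; K_W = (4C−1)/(4C−4)+0.615/C = 1.1636; K_s = 1+0.5/C = 1.0560
F_a = (F_max−F_min)/2 = 358 N; F_m = (F_max+F_min)/2 = 481 N
τ_a = K_W·8F_aD/(πd³) = 1.1636 × 192.54 = 224.03 MPa
τ_m = K_s·8F_mD/(πd³) = 1.0560 × 258.69 = 273.18 MPa
Goodman: 1/n_f = τ_a/S_se + τ_m/S_su = 224.03/440 + 273.18/1120 = 0.50916 + 0.24391 = 0.75307
n_f = 1/0.75307 = 1.328

1.33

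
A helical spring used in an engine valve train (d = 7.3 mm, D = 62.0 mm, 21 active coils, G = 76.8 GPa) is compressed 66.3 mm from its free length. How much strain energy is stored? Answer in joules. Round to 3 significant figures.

12.0 J

k = Gd⁴/(8D³N_a) = (76.8×10³)(7.3⁴)/(8·62.0³·21) = 5.4471 N/mm
U = ½kδ² = 0.5 × 5.4471 × 66.3² = 11972 N·mm = 11.972 J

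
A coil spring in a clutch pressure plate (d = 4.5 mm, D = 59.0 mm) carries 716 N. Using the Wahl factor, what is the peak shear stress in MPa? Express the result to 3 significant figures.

Spring index C = D/d = 59.0/4.5 = 13.1111
K_W = (4C−1)/(4C−4) + 0.615/C = 51.444/48.444 + 0.0469 = 1.1088
τ₀ = 8FD/(πd³) = 8·716·59.0/(π·4.5³) = 337952/286.28 = 1180.5 MPa
τ_max = K·τ₀ = 1.1088 × 1180.5 = 1309 MPa

1310 MPa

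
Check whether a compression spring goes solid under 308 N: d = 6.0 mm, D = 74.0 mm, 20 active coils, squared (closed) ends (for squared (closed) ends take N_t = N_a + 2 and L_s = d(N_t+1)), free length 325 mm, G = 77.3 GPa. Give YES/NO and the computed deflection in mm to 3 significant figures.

YES, δ = 199 mm

k = Gd⁴/(8D³N_a) = (77.3×10³)(6.0⁴)/(8·74.0³·20) = 1.5451 N/mm
N_t = 22; L_s = 6.0·23 = 138 mm; δ_solid = L₀ − L_s = 325 − 138 = 187 mm
δ = F/k = 308/1.5451 = 199.33 mm
δ ≥ δ_solid → spring goes solid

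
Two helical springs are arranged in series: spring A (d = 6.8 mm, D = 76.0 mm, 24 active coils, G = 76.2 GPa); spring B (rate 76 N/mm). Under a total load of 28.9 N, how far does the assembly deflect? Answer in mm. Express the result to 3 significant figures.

15.3 mm

k_A = Gd⁴/(8D³N_a) = (76.2×10³)(6.8⁴)/(8·76.0³·24) = 1.9331 N/mm
Series: 1/k_eq = 1/1.9331 + 1/76 = 0.53047; k_eq = 1.8851 N/mm
δ = F/k_eq = 28.9/1.8851 = 15.331 mm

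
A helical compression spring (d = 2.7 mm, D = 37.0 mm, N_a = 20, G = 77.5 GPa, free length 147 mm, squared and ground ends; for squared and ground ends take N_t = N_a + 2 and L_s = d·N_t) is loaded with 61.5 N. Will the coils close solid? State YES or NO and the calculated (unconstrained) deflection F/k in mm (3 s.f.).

k = Gd⁴/(8D³N_a) = (77.5×10³)(2.7⁴)/(8·37.0³·20) = 0.5082 N/mm
N_t = 22; L_s = 2.7·22 = 59.4 mm; δ_solid = L₀ − L_s = 147 − 59.4 = 87.6 mm
δ = F/k = 61.5/0.5082 = 121.02 mm
δ ≥ δ_solid → spring goes solid

YES, δ = 121 mm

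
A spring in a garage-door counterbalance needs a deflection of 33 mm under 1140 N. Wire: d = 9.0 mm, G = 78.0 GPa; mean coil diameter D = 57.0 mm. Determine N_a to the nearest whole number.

10

Required rate k = F/δ = 1140/33 = 34.545 N/mm
N_a = Gd⁴/(8D³k) = (78.0×10³ × 9.0⁴)/(8 × 57.0³ × 34.545)
    = 5.11758e+08 / 5.11806e+07 = 9.999 → 10 coils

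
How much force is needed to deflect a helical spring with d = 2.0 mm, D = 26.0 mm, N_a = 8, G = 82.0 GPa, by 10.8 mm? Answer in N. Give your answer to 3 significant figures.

k = Gd⁴/(8D³N_a) = (82.0×10³)(2.0⁴)/(8·26.0³·8) = 1.1664 N/mm
F = k·δ = 1.1664 × 10.8 = 12.597 N

12.6 N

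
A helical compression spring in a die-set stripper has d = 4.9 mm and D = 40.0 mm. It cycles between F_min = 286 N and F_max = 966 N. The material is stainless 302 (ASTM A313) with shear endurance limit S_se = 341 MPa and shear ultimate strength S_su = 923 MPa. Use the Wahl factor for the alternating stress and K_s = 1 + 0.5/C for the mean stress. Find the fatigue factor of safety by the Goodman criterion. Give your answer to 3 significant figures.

0.609

C = D/d = 40.0/4.9 = 8.1633; K_W = (4C−1)/(4C−4)+0.615/C = 1.1800; K_s = 1+0.5/C = 1.0613
F_a = (F_max−F_min)/2 = 340 N; F_m = (F_max+F_min)/2 = 626 N
τ_a = K_W·8F_aD/(πd³) = 1.1800 × 294.37 = 347.37 MPa
τ_m = K_s·8F_mD/(πd³) = 1.0613 × 541.98 = 575.18 MPa
Goodman: 1/n_f = τ_a/S_se + τ_m/S_su = 347.37/341 + 575.18/923 = 1.01867 + 0.62316 = 1.6418
n_f = 1/1.6418 = 0.6091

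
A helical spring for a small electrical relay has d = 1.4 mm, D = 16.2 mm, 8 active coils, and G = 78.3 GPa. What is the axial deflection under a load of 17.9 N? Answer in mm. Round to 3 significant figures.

16.2 mm

k = Gd⁴/(8D³N_a) = (78.3×10³)(1.4⁴)/(8·16.2³·8) = 1.1055 N/mm
δ = F/k = 17.9 / 1.1055 = 16.192 mm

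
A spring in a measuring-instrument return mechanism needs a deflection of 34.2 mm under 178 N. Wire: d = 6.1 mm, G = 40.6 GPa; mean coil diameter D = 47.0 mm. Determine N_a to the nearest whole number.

Required rate k = F/δ = 178/34.2 = 5.2047 N/mm
N_a = Gd⁴/(8D³k) = (40.6×10³ × 6.1⁴)/(8 × 47.0³ × 5.2047)
    = 5.62141e+07 / 4.32292e+06 = 13 → 13 coils

13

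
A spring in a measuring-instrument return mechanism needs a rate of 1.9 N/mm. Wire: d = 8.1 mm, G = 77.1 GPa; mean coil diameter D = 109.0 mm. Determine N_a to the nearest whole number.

N_a = Gd⁴/(8D³k) = (77.1×10³ × 8.1⁴)/(8 × 109.0³ × 1.9)
    = 3.3189e+08 / 1.96844e+07 = 16.86 → 17 coils

17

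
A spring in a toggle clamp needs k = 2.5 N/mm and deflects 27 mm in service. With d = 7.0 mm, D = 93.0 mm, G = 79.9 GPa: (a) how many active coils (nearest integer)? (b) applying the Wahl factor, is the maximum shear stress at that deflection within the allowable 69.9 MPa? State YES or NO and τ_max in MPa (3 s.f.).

(a) 12 coils; (b) YES, τ_max = 51.3 MPa

N_a = Gd⁴/(8D³k) = (79.9×10³)(7.0⁴)/(8·93.0³·2.5) = 11.93 → N_a = 12
Actual rate k = Gd⁴/(8D³·12) = 2.4844 N/mm
Working load F = kδ = 2.4844·27 = 67.078 N
C = 93.0/7.0 = 13.2857; K_W = (4C−1)/(4C−4)+0.615/C = 1.1073
τ_max = K_W·8FD/(πd³) = 1.1073·46.314 = 51.285 MPa
τ_max ≤ 69.9 MPa → acceptable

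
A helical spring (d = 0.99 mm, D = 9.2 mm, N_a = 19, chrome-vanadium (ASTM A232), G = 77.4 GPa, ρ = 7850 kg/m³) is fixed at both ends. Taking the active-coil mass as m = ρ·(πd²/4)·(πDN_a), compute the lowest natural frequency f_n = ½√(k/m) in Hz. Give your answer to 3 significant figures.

k = Gd⁴/(8D³N_a) = (77.4×10³)(0.99⁴)/(8·9.2³·19) = 0.62817 N/mm = 628.17 N/m
Wire length L = πDN_a = π·9.2·19 = 549.15 mm
m = ρ·(πd²/4)·L = 7850 × 0.76977×10⁻⁶ m² × 0.54915 m = 0.0033183 kg
f_n = ½√(k/m) = 0.5·√(628.17/0.0033183) = 0.5·√(1.893e+05) = 217.54 Hz

218 Hz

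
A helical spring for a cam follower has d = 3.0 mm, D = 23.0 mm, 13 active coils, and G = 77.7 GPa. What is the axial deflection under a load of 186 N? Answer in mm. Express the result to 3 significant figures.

37.4 mm

k = Gd⁴/(8D³N_a) = (77.7×10³)(3.0⁴)/(8·23.0³·13) = 4.9738 N/mm
δ = F/k = 186 / 4.9738 = 37.396 mm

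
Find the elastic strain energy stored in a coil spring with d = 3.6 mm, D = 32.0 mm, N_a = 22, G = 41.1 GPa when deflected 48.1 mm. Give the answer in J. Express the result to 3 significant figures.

1.38 J

k = Gd⁴/(8D³N_a) = (41.1×10³)(3.6⁴)/(8·32.0³·22) = 1.197 N/mm
U = ½kδ² = 0.5 × 1.197 × 48.1² = 1384.7 N·mm = 1.3847 J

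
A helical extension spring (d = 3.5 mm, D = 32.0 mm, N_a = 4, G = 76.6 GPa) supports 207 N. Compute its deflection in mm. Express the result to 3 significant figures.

k = Gd⁴/(8D³N_a) = (76.6×10³)(3.5⁴)/(8·32.0³·4) = 10.962 N/mm
δ = F/k = 207 / 10.962 = 18.883 mm

18.9 mm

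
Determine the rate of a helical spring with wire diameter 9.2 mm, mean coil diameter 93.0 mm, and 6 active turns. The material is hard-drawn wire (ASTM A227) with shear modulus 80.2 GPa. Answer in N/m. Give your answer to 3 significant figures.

14900 N/m

k = Gd⁴/(8D³N_a) = (80.2×10³ × 9.2⁴) / (8 × 93.0³ × 6)
  = 5.74547e+08 / 3.86091e+07 = 14.881 N/mm = 14881 N/m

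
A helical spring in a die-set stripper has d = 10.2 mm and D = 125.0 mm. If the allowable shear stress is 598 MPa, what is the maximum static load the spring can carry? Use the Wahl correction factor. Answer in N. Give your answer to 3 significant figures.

C = D/d = 125.0/10.2 = 12.2549
K_W = (4C−1)/(4C−4) + 0.615/C = 48.020/45.020 + 0.0502 = 1.1168
τ_max = K·8FD/(πd³) → F_max = τ_allow·πd³/(8DK)
F_max = 598·π·10.2³/(8·125.0·1.1168) = 1.9937e+06/1116.8 = 1785.1 N

1790 N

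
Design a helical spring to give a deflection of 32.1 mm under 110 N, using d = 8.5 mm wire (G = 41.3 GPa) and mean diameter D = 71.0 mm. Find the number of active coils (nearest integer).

22

Required rate k = F/δ = 110/32.1 = 3.4268 N/mm
N_a = Gd⁴/(8D³k) = (41.3×10³ × 8.5⁴)/(8 × 71.0³ × 3.4268)
    = 2.15589e+08 / 9.81189e+06 = 21.97 → 22 coils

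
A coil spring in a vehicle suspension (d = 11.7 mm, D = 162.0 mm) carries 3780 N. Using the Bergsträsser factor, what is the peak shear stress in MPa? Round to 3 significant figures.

1070 MPa

Spring index C = D/d = 162.0/11.7 = 13.8462
K_B = (4C+2)/(4C−3) = 57.385/52.385 = 1.0954
τ₀ = 8FD/(πd³) = 8·3780·162.0/(π·11.7³) = 4.89888e+06/5031.6 = 973.62 MPa
τ_max = K·τ₀ = 1.0954 × 973.62 = 1066.5 MPa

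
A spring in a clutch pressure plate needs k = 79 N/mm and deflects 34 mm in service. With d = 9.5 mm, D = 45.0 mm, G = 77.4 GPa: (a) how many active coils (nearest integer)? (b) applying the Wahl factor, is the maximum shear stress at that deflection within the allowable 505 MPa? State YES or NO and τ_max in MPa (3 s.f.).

N_a = Gd⁴/(8D³k) = (77.4×10³)(9.5⁴)/(8·45.0³·79) = 10.95 → N_a = 11
Actual rate k = Gd⁴/(8D³·11) = 78.617 N/mm
Working load F = kδ = 78.617·34 = 2673 N
C = 45.0/9.5 = 4.7368; K_W = (4C−1)/(4C−4)+0.615/C = 1.3305
τ_max = K_W·8FD/(πd³) = 1.3305·357.25 = 475.34 MPa
τ_max ≤ 505 MPa → acceptable

(a) 11 coils; (b) YES, τ_max = 475 MPa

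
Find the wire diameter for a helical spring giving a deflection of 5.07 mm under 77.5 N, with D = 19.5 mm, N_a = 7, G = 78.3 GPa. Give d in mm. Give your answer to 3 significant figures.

3.00 mm

Required rate k = F/δ = 77.5/5.07 = 15.286 N/mm
d = (8D³N_a·k / G)^(1/4) = (8·19.5³·7·15.286 / (78.3×10³))^0.25
  = (81.063)^0.25 = 3.0006 mm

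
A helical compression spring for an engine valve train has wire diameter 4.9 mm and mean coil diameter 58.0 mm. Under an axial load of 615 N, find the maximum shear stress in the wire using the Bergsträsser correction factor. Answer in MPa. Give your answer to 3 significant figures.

Spring index C = D/d = 58.0/4.9 = 11.8367
K_B = (4C+2)/(4C−3) = 49.347/44.347 = 1.1127
τ₀ = 8FD/(πd³) = 8·615·58.0/(π·4.9³) = 285360/369.61 = 772.07 MPa
τ_max = K·τ₀ = 1.1127 × 772.07 = 859.12 MPa

859 MPa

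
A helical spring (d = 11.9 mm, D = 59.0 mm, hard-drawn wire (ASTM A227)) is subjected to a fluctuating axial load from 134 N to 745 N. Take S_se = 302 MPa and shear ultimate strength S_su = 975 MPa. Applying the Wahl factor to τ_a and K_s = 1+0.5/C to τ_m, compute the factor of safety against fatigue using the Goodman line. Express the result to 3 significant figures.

6.15

C = D/d = 59.0/11.9 = 4.9580; K_W = (4C−1)/(4C−4)+0.615/C = 1.3135; K_s = 1+0.5/C = 1.1008
F_a = (F_max−F_min)/2 = 305.5 N; F_m = (F_max+F_min)/2 = 439.5 N
τ_a = K_W·8F_aD/(πd³) = 1.3135 × 27.237 = 35.777 MPa
τ_m = K_s·8F_mD/(πd³) = 1.1008 × 39.184 = 43.136 MPa
Goodman: 1/n_f = τ_a/S_se + τ_m/S_su = 35.777/302 + 43.136/975 = 0.11847 + 0.04424 = 0.16271
n_f = 1/0.16271 = 6.146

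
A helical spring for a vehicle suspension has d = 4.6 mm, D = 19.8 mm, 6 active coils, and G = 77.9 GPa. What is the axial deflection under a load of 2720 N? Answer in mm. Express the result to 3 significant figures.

29.1 mm

k = Gd⁴/(8D³N_a) = (77.9×10³)(4.6⁴)/(8·19.8³·6) = 93.612 N/mm
δ = F/k = 2720 / 93.612 = 29.056 mm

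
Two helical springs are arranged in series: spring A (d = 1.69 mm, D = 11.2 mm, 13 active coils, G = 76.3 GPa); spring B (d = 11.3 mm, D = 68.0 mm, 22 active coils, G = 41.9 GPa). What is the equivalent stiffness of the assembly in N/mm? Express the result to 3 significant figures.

k_A = Gd⁴/(8D³N_a) = (76.3×10³)(1.69⁴)/(8·11.2³·13) = 4.2597 N/mm
k_B = Gd⁴/(8D³N_a) = (41.9×10³)(11.3⁴)/(8·68.0³·22) = 12.345 N/mm
Series: 1/k_eq = 1/4.2597 + 1/12.345 = 0.31576; k_eq = 3.167 N/mm

3.17 N/mm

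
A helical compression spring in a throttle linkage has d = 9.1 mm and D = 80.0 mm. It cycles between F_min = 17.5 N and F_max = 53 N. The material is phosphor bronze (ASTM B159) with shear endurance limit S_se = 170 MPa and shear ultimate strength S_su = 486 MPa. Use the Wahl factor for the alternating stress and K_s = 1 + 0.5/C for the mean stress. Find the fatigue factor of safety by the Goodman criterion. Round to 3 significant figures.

C = D/d = 80.0/9.1 = 8.7912; K_W = (4C−1)/(4C−4)+0.615/C = 1.1662; K_s = 1+0.5/C = 1.0569
F_a = (F_max−F_min)/2 = 17.75 N; F_m = (F_max+F_min)/2 = 35.25 N
τ_a = K_W·8F_aD/(πd³) = 1.1662 × 4.7985 = 5.5961 MPa
τ_m = K_s·8F_mD/(πd³) = 1.0569 × 9.5294 = 10.071 MPa
Goodman: 1/n_f = τ_a/S_se + τ_m/S_su = 5.5961/170 + 10.071/486 = 0.03292 + 0.02072 = 0.053641
n_f = 1/0.053641 = 18.64

18.6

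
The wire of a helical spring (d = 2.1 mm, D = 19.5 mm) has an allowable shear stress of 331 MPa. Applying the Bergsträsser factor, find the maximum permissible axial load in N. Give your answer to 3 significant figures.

C = D/d = 19.5/2.1 = 9.2857
K_B = (4C+2)/(4C−3) = 39.143/34.143 = 1.1464
τ_max = K·8FD/(πd³) → F_max = τ_allow·πd³/(8DK)
F_max = 331·π·2.1³/(8·19.5·1.1464) = 9630.2/178.85 = 53.847 N

53.8 N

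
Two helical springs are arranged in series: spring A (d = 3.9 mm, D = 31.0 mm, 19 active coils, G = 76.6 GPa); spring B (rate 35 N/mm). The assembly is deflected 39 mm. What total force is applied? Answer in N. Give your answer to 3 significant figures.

137 N

k_A = Gd⁴/(8D³N_a) = (76.6×10³)(3.9⁴)/(8·31.0³·19) = 3.9134 N/mm
Series: 1/k_eq = 1/3.9134 + 1/35 = 0.2841; k_eq = 3.5199 N/mm
F = k_eq·δ = 3.5199·39 = 137.28 N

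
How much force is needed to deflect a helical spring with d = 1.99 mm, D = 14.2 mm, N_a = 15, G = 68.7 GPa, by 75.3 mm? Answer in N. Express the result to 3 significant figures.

236 N

k = Gd⁴/(8D³N_a) = (68.7×10³)(1.99⁴)/(8·14.2³·15) = 3.1356 N/mm
F = k·δ = 3.1356 × 75.3 = 236.11 N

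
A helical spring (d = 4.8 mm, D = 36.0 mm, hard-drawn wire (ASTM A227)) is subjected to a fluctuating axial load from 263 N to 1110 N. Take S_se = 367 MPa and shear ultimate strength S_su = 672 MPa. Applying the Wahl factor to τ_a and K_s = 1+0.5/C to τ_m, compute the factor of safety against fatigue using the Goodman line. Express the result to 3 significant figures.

0.488

C = D/d = 36.0/4.8 = 7.5000; K_W = (4C−1)/(4C−4)+0.615/C = 1.1974; K_s = 1+0.5/C = 1.0667
F_a = (F_max−F_min)/2 = 423.5 N; F_m = (F_max+F_min)/2 = 686.5 N
τ_a = K_W·8F_aD/(πd³) = 1.1974 × 351.05 = 420.35 MPa
τ_m = K_s·8F_mD/(πd³) = 1.0667 × 569.06 = 607 MPa
Goodman: 1/n_f = τ_a/S_se + τ_m/S_su = 420.35/367 + 607/672 = 1.14535 + 0.90327 = 2.0486
n_f = 1/2.0486 = 0.4881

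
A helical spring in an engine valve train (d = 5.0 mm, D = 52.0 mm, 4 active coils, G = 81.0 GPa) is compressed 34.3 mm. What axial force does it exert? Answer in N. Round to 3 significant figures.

k = Gd⁴/(8D³N_a) = (81.0×10³)(5.0⁴)/(8·52.0³·4) = 11.251 N/mm
F = k·δ = 11.251 × 34.3 = 385.92 N

386 N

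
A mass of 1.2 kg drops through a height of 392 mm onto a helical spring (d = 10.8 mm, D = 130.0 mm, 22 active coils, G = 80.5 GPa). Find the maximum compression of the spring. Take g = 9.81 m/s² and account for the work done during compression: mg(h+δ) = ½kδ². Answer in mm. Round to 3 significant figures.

k = Gd⁴/(8D³N_a) = (80.5×10³)(10.8⁴)/(8·130.0³·22) = 2.8324 N/mm
W = mg = 1.2 × 9.81 = 11.772 N
½kδ² − Wδ − Wh = 0 → δ = (W + √(W² + 2kWh))/k
δ = (11.772 + √(138.58 + 26140.5))/2.8324 = (11.772 + 162.11)/2.8324 = 61.391 mm

61.4 mm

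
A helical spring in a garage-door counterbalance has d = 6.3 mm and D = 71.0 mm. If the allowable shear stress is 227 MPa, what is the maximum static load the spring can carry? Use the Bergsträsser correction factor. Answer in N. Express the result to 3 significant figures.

281 N

C = D/d = 71.0/6.3 = 11.2698
K_B = (4C+2)/(4C−3) = 47.079/42.079 = 1.1188
τ_max = K·8FD/(πd³) → F_max = τ_allow·πd³/(8DK)
F_max = 227·π·6.3³/(8·71.0·1.1188) = 1.7832e+05/635.49 = 280.6 N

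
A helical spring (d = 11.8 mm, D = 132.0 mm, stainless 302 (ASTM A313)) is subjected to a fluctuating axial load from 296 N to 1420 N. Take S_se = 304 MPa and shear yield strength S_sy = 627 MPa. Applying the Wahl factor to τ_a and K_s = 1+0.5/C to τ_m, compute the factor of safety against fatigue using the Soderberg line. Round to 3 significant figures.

1.39

C = D/d = 132.0/11.8 = 11.1864; K_W = (4C−1)/(4C−4)+0.615/C = 1.1286; K_s = 1+0.5/C = 1.0447
F_a = (F_max−F_min)/2 = 562 N; F_m = (F_max+F_min)/2 = 858 N
τ_a = K_W·8F_aD/(πd³) = 1.1286 × 114.98 = 129.76 MPa
τ_m = K_s·8F_mD/(πd³) = 1.0447 × 175.53 = 183.38 MPa
Soderberg: 1/n_f = τ_a/S_se + τ_m/S_sy = 129.76/304 + 183.38/627 = 0.42685 + 0.29247 = 0.71932
n_f = 1/0.71932 = 1.39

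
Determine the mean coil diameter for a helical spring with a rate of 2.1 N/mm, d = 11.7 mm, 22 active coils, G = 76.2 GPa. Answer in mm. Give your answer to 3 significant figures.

157 mm

D = (Gd⁴/(8N_a·k))^(1/3) = (76.2×10³·11.7⁴/(8·22·2.1))^(1/3)
  = (3.86337e+06)^(1/3) = 156.9118 mm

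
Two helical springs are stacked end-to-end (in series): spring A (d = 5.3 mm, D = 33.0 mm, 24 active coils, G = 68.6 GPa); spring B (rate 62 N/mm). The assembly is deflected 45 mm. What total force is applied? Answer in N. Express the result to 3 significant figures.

313 N

k_A = Gd⁴/(8D³N_a) = (68.6×10³)(5.3⁴)/(8·33.0³·24) = 7.8448 N/mm
Series: 1/k_eq = 1/7.8448 + 1/62 = 0.1436; k_eq = 6.9637 N/mm
F = k_eq·δ = 6.9637·45 = 313.37 N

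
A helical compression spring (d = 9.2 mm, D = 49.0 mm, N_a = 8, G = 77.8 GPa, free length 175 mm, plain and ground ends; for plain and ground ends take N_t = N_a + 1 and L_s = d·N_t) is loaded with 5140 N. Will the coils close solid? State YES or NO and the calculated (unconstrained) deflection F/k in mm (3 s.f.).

NO, δ = 69.4 mm

k = Gd⁴/(8D³N_a) = (77.8×10³)(9.2⁴)/(8·49.0³·8) = 74.022 N/mm
N_t = 9; L_s = 9.2·9 = 82.8 mm; δ_solid = L₀ − L_s = 175 − 82.8 = 92.2 mm
δ = F/k = 5140/74.022 = 69.439 mm
δ < δ_solid → spring does not go solid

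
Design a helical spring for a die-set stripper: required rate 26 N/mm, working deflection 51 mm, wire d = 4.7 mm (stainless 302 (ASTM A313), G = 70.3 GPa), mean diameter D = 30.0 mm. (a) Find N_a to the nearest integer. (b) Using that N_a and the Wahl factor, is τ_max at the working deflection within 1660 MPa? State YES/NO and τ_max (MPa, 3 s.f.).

(a) 6 coils; (b) YES, τ_max = 1230 MPa

N_a = Gd⁴/(8D³k) = (70.3×10³)(4.7⁴)/(8·30.0³·26) = 6.108 → N_a = 6
Actual rate k = Gd⁴/(8D³·6) = 26.469 N/mm
Working load F = kδ = 26.469·51 = 1349.9 N
C = 30.0/4.7 = 6.3830; K_W = (4C−1)/(4C−4)+0.615/C = 1.2357
τ_max = K_W·8FD/(πd³) = 1.2357·993.3 = 1227.4 MPa
τ_max ≤ 1660 MPa → acceptable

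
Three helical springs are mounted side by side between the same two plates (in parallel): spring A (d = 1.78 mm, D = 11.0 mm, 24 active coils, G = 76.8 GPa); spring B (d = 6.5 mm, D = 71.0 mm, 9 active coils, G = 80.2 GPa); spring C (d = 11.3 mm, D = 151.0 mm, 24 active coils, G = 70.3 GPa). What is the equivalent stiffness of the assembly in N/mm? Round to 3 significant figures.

10.3 N/mm

k_A = Gd⁴/(8D³N_a) = (76.8×10³)(1.78⁴)/(8·11.0³·24) = 3.0169 N/mm
k_B = Gd⁴/(8D³N_a) = (80.2×10³)(6.5⁴)/(8·71.0³·9) = 5.5555 N/mm
k_C = Gd⁴/(8D³N_a) = (70.3×10³)(11.3⁴)/(8·151.0³·24) = 1.734 N/mm
Parallel: k_eq = 3.0169 + 5.5555 + 1.734 = 10.306 N/mm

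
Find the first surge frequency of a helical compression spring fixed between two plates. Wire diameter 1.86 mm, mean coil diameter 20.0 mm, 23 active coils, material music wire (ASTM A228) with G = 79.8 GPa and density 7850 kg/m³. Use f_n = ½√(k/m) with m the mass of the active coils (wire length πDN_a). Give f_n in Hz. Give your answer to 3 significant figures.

k = Gd⁴/(8D³N_a) = (79.8×10³)(1.86⁴)/(8·20.0³·23) = 0.64885 N/mm = 648.85 N/m
Wire length L = πDN_a = π·20.0·23 = 1445.1 mm
m = ρ·(πd²/4)·L = 7850 × 2.7172×10⁻⁶ m² × 1.4451 m = 0.030824 kg
f_n = ½√(k/m) = 0.5·√(648.85/0.030824) = 0.5·√(21050) = 72.543 Hz

72.5 Hz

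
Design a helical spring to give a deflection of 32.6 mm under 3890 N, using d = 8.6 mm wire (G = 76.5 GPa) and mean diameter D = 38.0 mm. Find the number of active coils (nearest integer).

8

Required rate k = F/δ = 3890/32.6 = 119.33 N/mm
N_a = Gd⁴/(8D³k) = (76.5×10³ × 8.6⁴)/(8 × 38.0³ × 119.33)
    = 4.18461e+08 / 5.23809e+07 = 7.989 → 8 coils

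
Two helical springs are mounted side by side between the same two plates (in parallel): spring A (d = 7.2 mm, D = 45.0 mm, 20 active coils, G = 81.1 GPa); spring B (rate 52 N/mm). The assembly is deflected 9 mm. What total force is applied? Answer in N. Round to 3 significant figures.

k_A = Gd⁴/(8D³N_a) = (81.1×10³)(7.2⁴)/(8·45.0³·20) = 14.948 N/mm
Parallel: k_eq = 14.948 + 52 = 66.948 N/mm
F = k_eq·δ = 66.948·9 = 602.54 N

603 N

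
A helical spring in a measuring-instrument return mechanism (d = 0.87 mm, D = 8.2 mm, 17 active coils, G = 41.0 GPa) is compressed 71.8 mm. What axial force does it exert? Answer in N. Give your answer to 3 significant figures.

22.5 N

k = Gd⁴/(8D³N_a) = (41.0×10³)(0.87⁴)/(8·8.2³·17) = 0.31324 N/mm
F = k·δ = 0.31324 × 71.8 = 22.491 N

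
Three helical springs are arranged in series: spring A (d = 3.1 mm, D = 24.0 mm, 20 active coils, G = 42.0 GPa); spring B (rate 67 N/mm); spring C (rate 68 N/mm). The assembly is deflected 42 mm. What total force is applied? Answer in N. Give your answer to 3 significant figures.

k_A = Gd⁴/(8D³N_a) = (42.0×10³)(3.1⁴)/(8·24.0³·20) = 1.7536 N/mm
Series: 1/k_eq = 1/1.7536 + 1/67 + 1/68 = 0.59987; k_eq = 1.667 N/mm
F = k_eq·δ = 1.667·42 = 70.015 N

70.0 N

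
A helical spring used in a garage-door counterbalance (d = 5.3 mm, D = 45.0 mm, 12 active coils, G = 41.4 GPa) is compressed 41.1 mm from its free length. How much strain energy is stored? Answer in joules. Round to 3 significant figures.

3.15 J

k = Gd⁴/(8D³N_a) = (41.4×10³)(5.3⁴)/(8·45.0³·12) = 3.7342 N/mm
U = ½kδ² = 0.5 × 3.7342 × 41.1² = 3153.9 N·mm = 3.1539 J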